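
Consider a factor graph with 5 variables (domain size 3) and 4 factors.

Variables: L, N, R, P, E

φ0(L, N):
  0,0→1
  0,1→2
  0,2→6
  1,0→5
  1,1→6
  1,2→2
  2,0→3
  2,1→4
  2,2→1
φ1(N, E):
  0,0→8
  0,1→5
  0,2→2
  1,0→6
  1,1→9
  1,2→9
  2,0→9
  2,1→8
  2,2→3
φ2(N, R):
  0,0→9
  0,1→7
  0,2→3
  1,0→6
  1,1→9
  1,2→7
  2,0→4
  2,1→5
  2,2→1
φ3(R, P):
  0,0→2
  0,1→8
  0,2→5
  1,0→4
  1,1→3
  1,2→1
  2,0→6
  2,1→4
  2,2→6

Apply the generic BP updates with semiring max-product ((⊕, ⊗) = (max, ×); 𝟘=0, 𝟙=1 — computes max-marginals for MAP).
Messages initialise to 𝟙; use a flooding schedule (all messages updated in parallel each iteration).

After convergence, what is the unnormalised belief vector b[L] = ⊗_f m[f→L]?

init: all messages = 𝟙 over 3 values
r1 m[φ0→L] = [6, 6, 4]
r1 m[φ0→N] = [5, 6, 6]
r1 m[φ1→N] = [8, 9, 9]
r1 m[φ1→E] = [9, 9, 9]
r1 m[φ2→N] = [9, 9, 5]
r1 m[φ2→R] = [9, 9, 7]
r1 m[φ3→R] = [8, 4, 6]
r1 m[φ3→P] = [6, 8, 6]
r1 m[L→φ0] = [1, 1, 1]
r1 m[N→φ0] = [1, 1, 1]
r1 m[N→φ1] = [1, 1, 1]
r1 m[N→φ2] = [1, 1, 1]
r1 m[R→φ2] = [1, 1, 1]
r1 m[R→φ3] = [1, 1, 1]
r1 m[P→φ3] = [1, 1, 1]
r1 m[E→φ1] = [1, 1, 1]
r2 m[φ0→L] = [6, 6, 4]
r2 m[φ0→N] = [5, 6, 6]
r2 m[φ1→N] = [8, 9, 9]
r2 m[φ1→E] = [9, 9, 9]
r2 m[φ2→N] = [9, 9, 5]
r2 m[φ2→R] = [9, 9, 7]
r2 m[φ3→R] = [8, 4, 6]
r2 m[φ3→P] = [6, 8, 6]
r2 m[L→φ0] = [1, 1, 1]
r2 m[N→φ0] = [72, 81, 45]
r2 m[N→φ1] = [45, 54, 30]
r2 m[N→φ2] = [40, 54, 54]
r2 m[R→φ2] = [8, 4, 6]
r2 m[R→φ3] = [9, 9, 7]
r2 m[P→φ3] = [1, 1, 1]
r2 m[E→φ1] = [1, 1, 1]
r3 m[φ0→L] = [270, 486, 324]
r3 m[φ0→N] = [5, 6, 6]
r3 m[φ1→N] = [8, 9, 9]
r3 m[φ1→E] = [360, 486, 486]
r3 m[φ2→N] = [72, 48, 32]
r3 m[φ2→R] = [360, 486, 378]
r3 m[φ3→R] = [8, 4, 6]
r3 m[φ3→P] = [42, 72, 45]
r3 m[L→φ0] = [1, 1, 1]
r3 m[N→φ0] = [72, 81, 45]
r3 m[N→φ1] = [45, 54, 30]
r3 m[N→φ2] = [40, 54, 54]
r3 m[R→φ2] = [8, 4, 6]
r3 m[R→φ3] = [9, 9, 7]
r3 m[P→φ3] = [1, 1, 1]
r3 m[E→φ1] = [1, 1, 1]
r4 m[φ0→L] = [270, 486, 324]
r4 m[φ0→N] = [5, 6, 6]
r4 m[φ1→N] = [8, 9, 9]
r4 m[φ1→E] = [360, 486, 486]
r4 m[φ2→N] = [72, 48, 32]
r4 m[φ2→R] = [360, 486, 378]
r4 m[φ3→R] = [8, 4, 6]
r4 m[φ3→P] = [42, 72, 45]
r4 m[L→φ0] = [1, 1, 1]
r4 m[N→φ0] = [576, 432, 288]
r4 m[N→φ1] = [360, 288, 192]
r4 m[N→φ2] = [40, 54, 54]
r4 m[R→φ2] = [8, 4, 6]
r4 m[R→φ3] = [360, 486, 378]
r4 m[P→φ3] = [1, 1, 1]
r4 m[E→φ1] = [1, 1, 1]
r5 m[φ0→L] = [1728, 2880, 1728]
r5 m[φ0→N] = [5, 6, 6]
r5 m[φ1→N] = [8, 9, 9]
r5 m[φ1→E] = [2880, 2592, 2592]
r5 m[φ2→N] = [72, 48, 32]
r5 m[φ2→R] = [360, 486, 378]
r5 m[φ3→R] = [8, 4, 6]
r5 m[φ3→P] = [2268, 2880, 2268]
r5 m[L→φ0] = [1, 1, 1]
r5 m[N→φ0] = [576, 432, 288]
r5 m[N→φ1] = [360, 288, 192]
r5 m[N→φ2] = [40, 54, 54]
r5 m[R→φ2] = [8, 4, 6]
r5 m[R→φ3] = [360, 486, 378]
r5 m[P→φ3] = [1, 1, 1]
r5 m[E→φ1] = [1, 1, 1]
r6 m[φ0→L] = [1728, 2880, 1728]
r6 m[φ0→N] = [5, 6, 6]
r6 m[φ1→N] = [8, 9, 9]
r6 m[φ1→E] = [2880, 2592, 2592]
r6 m[φ2→N] = [72, 48, 32]
r6 m[φ2→R] = [360, 486, 378]
r6 m[φ3→R] = [8, 4, 6]
r6 m[φ3→P] = [2268, 2880, 2268]
r6 m[L→φ0] = [1, 1, 1]
r6 m[N→φ0] = [576, 432, 288]
r6 m[N→φ1] = [360, 288, 192]
r6 m[N→φ2] = [40, 54, 54]
r6 m[R→φ2] = [8, 4, 6]
r6 m[R→φ3] = [360, 486, 378]
r6 m[P→φ3] = [1, 1, 1]
r6 m[E→φ1] = [1, 1, 1]
fixed point reached at round 6
b[L] = ⊗ incoming = [1728, 2880, 1728]

b[L] = [1728, 2880, 1728]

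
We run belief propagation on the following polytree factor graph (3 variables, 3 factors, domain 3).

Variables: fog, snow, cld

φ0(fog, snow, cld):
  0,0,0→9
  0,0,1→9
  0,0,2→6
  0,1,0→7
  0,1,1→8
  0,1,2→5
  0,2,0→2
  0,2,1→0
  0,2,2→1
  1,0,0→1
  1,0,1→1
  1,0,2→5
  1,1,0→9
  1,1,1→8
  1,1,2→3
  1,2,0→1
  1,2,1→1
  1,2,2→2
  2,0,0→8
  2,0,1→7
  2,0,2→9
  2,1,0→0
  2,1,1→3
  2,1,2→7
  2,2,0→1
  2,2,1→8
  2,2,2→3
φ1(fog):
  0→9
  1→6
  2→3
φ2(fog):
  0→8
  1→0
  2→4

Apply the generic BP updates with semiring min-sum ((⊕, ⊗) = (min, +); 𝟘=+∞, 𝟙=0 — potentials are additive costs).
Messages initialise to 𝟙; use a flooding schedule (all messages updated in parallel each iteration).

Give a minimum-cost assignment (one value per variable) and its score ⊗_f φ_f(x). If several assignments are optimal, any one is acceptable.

assignment: (fog=1, snow=0, cld=0); score = 7

init: all messages = 𝟙 over 3 values
r1 m[φ0→fog] = [0, 1, 0]
r1 m[φ0→snow] = [1, 0, 0]
r1 m[φ0→cld] = [0, 0, 1]
r1 m[φ1→fog] = [9, 6, 3]
r1 m[φ2→fog] = [8, 0, 4]
r1 m[fog→φ0] = [0, 0, 0]
r1 m[fog→φ1] = [0, 0, 0]
r1 m[fog→φ2] = [0, 0, 0]
r1 m[snow→φ0] = [0, 0, 0]
r1 m[cld→φ0] = [0, 0, 0]
r2 m[φ0→fog] = [0, 1, 0]
r2 m[φ0→snow] = [1, 0, 0]
r2 m[φ0→cld] = [0, 0, 1]
r2 m[φ1→fog] = [9, 6, 3]
r2 m[φ2→fog] = [8, 0, 4]
r2 m[fog→φ0] = [17, 6, 7]
r2 m[fog→φ1] = [8, 1, 4]
r2 m[fog→φ2] = [9, 7, 3]
r2 m[snow→φ0] = [0, 0, 0]
r2 m[cld→φ0] = [0, 0, 0]
r3 m[φ0→fog] = [0, 1, 0]
r3 m[φ0→snow] = [7, 7, 7]
r3 m[φ0→cld] = [7, 7, 8]
r3 m[φ1→fog] = [9, 6, 3]
r3 m[φ2→fog] = [8, 0, 4]
r3 m[fog→φ0] = [17, 6, 7]
r3 m[fog→φ1] = [8, 1, 4]
r3 m[fog→φ2] = [9, 7, 3]
r3 m[snow→φ0] = [0, 0, 0]
r3 m[cld→φ0] = [0, 0, 0]
r4 m[φ0→fog] = [0, 1, 0]
r4 m[φ0→snow] = [7, 7, 7]
r4 m[φ0→cld] = [7, 7, 8]
r4 m[φ1→fog] = [9, 6, 3]
r4 m[φ2→fog] = [8, 0, 4]
r4 m[fog→φ0] = [17, 6, 7]
r4 m[fog→φ1] = [8, 1, 4]
r4 m[fog→φ2] = [9, 7, 3]
r4 m[snow→φ0] = [0, 0, 0]
r4 m[cld→φ0] = [0, 0, 0]
fixed point reached at round 4
traceback from fog: (fog=1, snow=0, cld=0), score=7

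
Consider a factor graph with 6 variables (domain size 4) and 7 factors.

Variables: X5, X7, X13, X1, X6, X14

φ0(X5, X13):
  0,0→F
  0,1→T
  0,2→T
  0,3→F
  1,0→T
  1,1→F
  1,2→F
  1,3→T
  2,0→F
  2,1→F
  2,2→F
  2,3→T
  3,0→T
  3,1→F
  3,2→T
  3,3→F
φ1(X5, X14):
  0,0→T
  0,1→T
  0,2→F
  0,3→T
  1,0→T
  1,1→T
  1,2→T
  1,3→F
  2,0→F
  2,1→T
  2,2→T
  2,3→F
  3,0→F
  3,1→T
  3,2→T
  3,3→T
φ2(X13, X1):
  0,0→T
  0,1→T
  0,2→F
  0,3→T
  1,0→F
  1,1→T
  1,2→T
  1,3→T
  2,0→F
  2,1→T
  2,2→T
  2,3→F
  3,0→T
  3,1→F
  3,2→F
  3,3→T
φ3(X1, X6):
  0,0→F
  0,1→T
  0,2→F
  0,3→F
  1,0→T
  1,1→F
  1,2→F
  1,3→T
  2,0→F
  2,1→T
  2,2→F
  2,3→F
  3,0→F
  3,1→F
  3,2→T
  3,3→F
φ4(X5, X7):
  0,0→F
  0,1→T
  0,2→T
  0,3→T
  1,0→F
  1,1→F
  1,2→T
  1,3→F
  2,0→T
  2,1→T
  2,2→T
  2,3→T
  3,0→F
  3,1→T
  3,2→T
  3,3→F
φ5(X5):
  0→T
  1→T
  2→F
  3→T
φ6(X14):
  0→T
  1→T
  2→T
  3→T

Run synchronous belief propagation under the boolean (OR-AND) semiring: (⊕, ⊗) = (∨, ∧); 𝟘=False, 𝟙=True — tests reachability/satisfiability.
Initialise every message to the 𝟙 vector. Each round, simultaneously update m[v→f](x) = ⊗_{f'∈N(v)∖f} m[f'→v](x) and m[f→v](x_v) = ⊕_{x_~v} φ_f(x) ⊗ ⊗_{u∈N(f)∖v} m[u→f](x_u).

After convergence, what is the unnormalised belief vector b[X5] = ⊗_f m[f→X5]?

init: all messages = 𝟙 over 4 values
r1 m[φ0→X5] = [T, T, T, T]
r1 m[φ0→X13] = [T, T, T, T]
r1 m[φ1→X5] = [T, T, T, T]
r1 m[φ1→X14] = [T, T, T, T]
r1 m[φ2→X13] = [T, T, T, T]
r1 m[φ2→X1] = [T, T, T, T]
r1 m[φ3→X1] = [T, T, T, T]
r1 m[φ3→X6] = [T, T, T, T]
r1 m[φ4→X5] = [T, T, T, T]
r1 m[φ4→X7] = [T, T, T, T]
r1 m[φ5→X5] = [T, T, F, T]
r1 m[φ6→X14] = [T, T, T, T]
r1 m[X5→φ0] = [T, T, T, T]
r1 m[X5→φ1] = [T, T, T, T]
r1 m[X5→φ4] = [T, T, T, T]
r1 m[X5→φ5] = [T, T, T, T]
r1 m[X7→φ4] = [T, T, T, T]
r1 m[X13→φ0] = [T, T, T, T]
r1 m[X13→φ2] = [T, T, T, T]
r1 m[X1→φ2] = [T, T, T, T]
r1 m[X1→φ3] = [T, T, T, T]
r1 m[X6→φ3] = [T, T, T, T]
r1 m[X14→φ1] = [T, T, T, T]
r1 m[X14→φ6] = [T, T, T, T]
r2 m[φ0→X5] = [T, T, T, T]
r2 m[φ0→X13] = [T, T, T, T]
r2 m[φ1→X5] = [T, T, T, T]
r2 m[φ1→X14] = [T, T, T, T]
r2 m[φ2→X13] = [T, T, T, T]
r2 m[φ2→X1] = [T, T, T, T]
r2 m[φ3→X1] = [T, T, T, T]
r2 m[φ3→X6] = [T, T, T, T]
r2 m[φ4→X5] = [T, T, T, T]
r2 m[φ4→X7] = [T, T, T, T]
r2 m[φ5→X5] = [T, T, F, T]
r2 m[φ6→X14] = [T, T, T, T]
r2 m[X5→φ0] = [T, T, F, T]
r2 m[X5→φ1] = [T, T, F, T]
r2 m[X5→φ4] = [T, T, F, T]
r2 m[X5→φ5] = [T, T, T, T]
r2 m[X7→φ4] = [T, T, T, T]
r2 m[X13→φ0] = [T, T, T, T]
r2 m[X13→φ2] = [T, T, T, T]
r2 m[X1→φ2] = [T, T, T, T]
r2 m[X1→φ3] = [T, T, T, T]
r2 m[X6→φ3] = [T, T, T, T]
r2 m[X14→φ1] = [T, T, T, T]
r2 m[X14→φ6] = [T, T, T, T]
r3 m[φ0→X5] = [T, T, T, T]
r3 m[φ0→X13] = [T, T, T, T]
r3 m[φ1→X5] = [T, T, T, T]
r3 m[φ1→X14] = [T, T, T, T]
r3 m[φ2→X13] = [T, T, T, T]
r3 m[φ2→X1] = [T, T, T, T]
r3 m[φ3→X1] = [T, T, T, T]
r3 m[φ3→X6] = [T, T, T, T]
r3 m[φ4→X5] = [T, T, T, T]
r3 m[φ4→X7] = [F, T, T, T]
r3 m[φ5→X5] = [T, T, F, T]
r3 m[φ6→X14] = [T, T, T, T]
r3 m[X5→φ0] = [T, T, F, T]
r3 m[X5→φ1] = [T, T, F, T]
r3 m[X5→φ4] = [T, T, F, T]
r3 m[X5→φ5] = [T, T, T, T]
r3 m[X7→φ4] = [T, T, T, T]
r3 m[X13→φ0] = [T, T, T, T]
r3 m[X13→φ2] = [T, T, T, T]
r3 m[X1→φ2] = [T, T, T, T]
r3 m[X1→φ3] = [T, T, T, T]
r3 m[X6→φ3] = [T, T, T, T]
r3 m[X14→φ1] = [T, T, T, T]
r3 m[X14→φ6] = [T, T, T, T]
r4 m[φ0→X5] = [T, T, T, T]
r4 m[φ0→X13] = [T, T, T, T]
r4 m[φ1→X5] = [T, T, T, T]
r4 m[φ1→X14] = [T, T, T, T]
r4 m[φ2→X13] = [T, T, T, T]
r4 m[φ2→X1] = [T, T, T, T]
r4 m[φ3→X1] = [T, T, T, T]
r4 m[φ3→X6] = [T, T, T, T]
r4 m[φ4→X5] = [T, T, T, T]
r4 m[φ4→X7] = [F, T, T, T]
r4 m[φ5→X5] = [T, T, F, T]
r4 m[φ6→X14] = [T, T, T, T]
r4 m[X5→φ0] = [T, T, F, T]
r4 m[X5→φ1] = [T, T, F, T]
r4 m[X5→φ4] = [T, T, F, T]
r4 m[X5→φ5] = [T, T, T, T]
r4 m[X7→φ4] = [T, T, T, T]
r4 m[X13→φ0] = [T, T, T, T]
r4 m[X13→φ2] = [T, T, T, T]
r4 m[X1→φ2] = [T, T, T, T]
r4 m[X1→φ3] = [T, T, T, T]
r4 m[X6→φ3] = [T, T, T, T]
r4 m[X14→φ1] = [T, T, T, T]
r4 m[X14→φ6] = [T, T, T, T]
fixed point reached at round 4
b[X5] = ⊗ incoming = [T, T, F, T]

b[X5] = [T, T, F, T]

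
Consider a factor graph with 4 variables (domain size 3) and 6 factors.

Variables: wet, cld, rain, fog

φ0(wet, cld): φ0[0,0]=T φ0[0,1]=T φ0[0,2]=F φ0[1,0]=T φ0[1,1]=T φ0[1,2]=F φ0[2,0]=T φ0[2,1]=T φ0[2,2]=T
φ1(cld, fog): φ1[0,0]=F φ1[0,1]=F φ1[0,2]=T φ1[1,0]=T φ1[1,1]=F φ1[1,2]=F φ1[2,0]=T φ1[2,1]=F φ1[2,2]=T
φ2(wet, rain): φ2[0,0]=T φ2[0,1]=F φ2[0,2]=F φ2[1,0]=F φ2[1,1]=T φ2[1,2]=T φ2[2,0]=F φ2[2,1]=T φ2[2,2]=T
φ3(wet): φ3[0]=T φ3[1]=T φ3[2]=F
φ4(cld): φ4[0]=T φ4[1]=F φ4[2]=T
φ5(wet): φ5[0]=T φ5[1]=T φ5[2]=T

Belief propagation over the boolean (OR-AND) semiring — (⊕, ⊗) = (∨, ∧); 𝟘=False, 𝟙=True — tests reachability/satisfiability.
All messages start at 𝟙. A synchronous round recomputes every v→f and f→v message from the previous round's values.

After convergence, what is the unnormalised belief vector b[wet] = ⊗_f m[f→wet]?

init: all messages = 𝟙 over 3 values
r1 m[φ0→wet] = [T, T, T]
r1 m[φ0→cld] = [T, T, T]
r1 m[φ1→cld] = [T, T, T]
r1 m[φ1→fog] = [T, F, T]
r1 m[φ2→wet] = [T, T, T]
r1 m[φ2→rain] = [T, T, T]
r1 m[φ3→wet] = [T, T, F]
r1 m[φ4→cld] = [T, F, T]
r1 m[φ5→wet] = [T, T, T]
r1 m[wet→φ0] = [T, T, T]
r1 m[wet→φ2] = [T, T, T]
r1 m[wet→φ3] = [T, T, T]
r1 m[wet→φ5] = [T, T, T]
r1 m[cld→φ0] = [T, T, T]
r1 m[cld→φ1] = [T, T, T]
r1 m[cld→φ4] = [T, T, T]
r1 m[rain→φ2] = [T, T, T]
r1 m[fog→φ1] = [T, T, T]
r2 m[φ0→wet] = [T, T, T]
r2 m[φ0→cld] = [T, T, T]
r2 m[φ1→cld] = [T, T, T]
r2 m[φ1→fog] = [T, F, T]
r2 m[φ2→wet] = [T, T, T]
r2 m[φ2→rain] = [T, T, T]
r2 m[φ3→wet] = [T, T, F]
r2 m[φ4→cld] = [T, F, T]
r2 m[φ5→wet] = [T, T, T]
r2 m[wet→φ0] = [T, T, F]
r2 m[wet→φ2] = [T, T, F]
r2 m[wet→φ3] = [T, T, T]
r2 m[wet→φ5] = [T, T, F]
r2 m[cld→φ0] = [T, F, T]
r2 m[cld→φ1] = [T, F, T]
r2 m[cld→φ4] = [T, T, T]
r2 m[rain→φ2] = [T, T, T]
r2 m[fog→φ1] = [T, T, T]
r3 m[φ0→wet] = [T, T, T]
r3 m[φ0→cld] = [T, T, F]
r3 m[φ1→cld] = [T, T, T]
r3 m[φ1→fog] = [T, F, T]
r3 m[φ2→wet] = [T, T, T]
r3 m[φ2→rain] = [T, T, T]
r3 m[φ3→wet] = [T, T, F]
r3 m[φ4→cld] = [T, F, T]
r3 m[φ5→wet] = [T, T, T]
r3 m[wet→φ0] = [T, T, F]
r3 m[wet→φ2] = [T, T, F]
r3 m[wet→φ3] = [T, T, T]
r3 m[wet→φ5] = [T, T, F]
r3 m[cld→φ0] = [T, F, T]
r3 m[cld→φ1] = [T, F, T]
r3 m[cld→φ4] = [T, T, T]
r3 m[rain→φ2] = [T, T, T]
r3 m[fog→φ1] = [T, T, T]
r4 m[φ0→wet] = [T, T, T]
r4 m[φ0→cld] = [T, T, F]
r4 m[φ1→cld] = [T, T, T]
r4 m[φ1→fog] = [T, F, T]
r4 m[φ2→wet] = [T, T, T]
r4 m[φ2→rain] = [T, T, T]
r4 m[φ3→wet] = [T, T, F]
r4 m[φ4→cld] = [T, F, T]
r4 m[φ5→wet] = [T, T, T]
r4 m[wet→φ0] = [T, T, F]
r4 m[wet→φ2] = [T, T, F]
r4 m[wet→φ3] = [T, T, T]
r4 m[wet→φ5] = [T, T, F]
r4 m[cld→φ0] = [T, F, T]
r4 m[cld→φ1] = [T, F, F]
r4 m[cld→φ4] = [T, T, F]
r4 m[rain→φ2] = [T, T, T]
r4 m[fog→φ1] = [T, T, T]
r5 m[φ0→wet] = [T, T, T]
r5 m[φ0→cld] = [T, T, F]
r5 m[φ1→cld] = [T, T, T]
r5 m[φ1→fog] = [F, F, T]
r5 m[φ2→wet] = [T, T, T]
r5 m[φ2→rain] = [T, T, T]
r5 m[φ3→wet] = [T, T, F]
r5 m[φ4→cld] = [T, F, T]
r5 m[φ5→wet] = [T, T, T]
r5 m[wet→φ0] = [T, T, F]
r5 m[wet→φ2] = [T, T, F]
r5 m[wet→φ3] = [T, T, T]
r5 m[wet→φ5] = [T, T, F]
r5 m[cld→φ0] = [T, F, T]
r5 m[cld→φ1] = [T, F, F]
r5 m[cld→φ4] = [T, T, F]
r5 m[rain→φ2] = [T, T, T]
r5 m[fog→φ1] = [T, T, T]
r6 m[φ0→wet] = [T, T, T]
r6 m[φ0→cld] = [T, T, F]
r6 m[φ1→cld] = [T, T, T]
r6 m[φ1→fog] = [F, F, T]
r6 m[φ2→wet] = [T, T, T]
r6 m[φ2→rain] = [T, T, T]
r6 m[φ3→wet] = [T, T, F]
r6 m[φ4→cld] = [T, F, T]
r6 m[φ5→wet] = [T, T, T]
r6 m[wet→φ0] = [T, T, F]
r6 m[wet→φ2] = [T, T, F]
r6 m[wet→φ3] = [T, T, T]
r6 m[wet→φ5] = [T, T, F]
r6 m[cld→φ0] = [T, F, T]
r6 m[cld→φ1] = [T, F, F]
r6 m[cld→φ4] = [T, T, F]
r6 m[rain→φ2] = [T, T, T]
r6 m[fog→φ1] = [T, T, T]
fixed point reached at round 6
b[wet] = ⊗ incoming = [T, T, F]

b[wet] = [T, T, F]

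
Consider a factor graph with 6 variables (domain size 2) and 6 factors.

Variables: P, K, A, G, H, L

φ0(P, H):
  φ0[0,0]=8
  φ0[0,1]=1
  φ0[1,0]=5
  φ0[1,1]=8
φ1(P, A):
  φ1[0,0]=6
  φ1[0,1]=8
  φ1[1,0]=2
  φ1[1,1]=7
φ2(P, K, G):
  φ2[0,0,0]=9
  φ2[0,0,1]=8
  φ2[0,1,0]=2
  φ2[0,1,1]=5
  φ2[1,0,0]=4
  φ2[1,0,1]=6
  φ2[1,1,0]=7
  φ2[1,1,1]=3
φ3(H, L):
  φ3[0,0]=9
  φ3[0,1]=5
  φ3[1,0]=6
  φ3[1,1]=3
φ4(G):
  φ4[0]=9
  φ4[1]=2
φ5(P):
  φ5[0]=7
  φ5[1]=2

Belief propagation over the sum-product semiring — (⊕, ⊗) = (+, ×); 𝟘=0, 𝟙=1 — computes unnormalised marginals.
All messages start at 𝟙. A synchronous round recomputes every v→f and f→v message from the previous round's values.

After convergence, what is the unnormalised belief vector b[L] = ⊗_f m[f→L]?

init: all messages = 𝟙 over 2 values
r1 m[φ0→P] = [9, 13]
r1 m[φ0→H] = [13, 9]
r1 m[φ1→P] = [14, 9]
r1 m[φ1→A] = [8, 15]
r1 m[φ2→P] = [24, 20]
r1 m[φ2→K] = [27, 17]
r1 m[φ2→G] = [22, 22]
r1 m[φ3→H] = [14, 9]
r1 m[φ3→L] = [15, 8]
r1 m[φ4→G] = [9, 2]
r1 m[φ5→P] = [7, 2]
r1 m[P→φ0] = [1, 1]
r1 m[P→φ1] = [1, 1]
r1 m[P→φ2] = [1, 1]
r1 m[P→φ5] = [1, 1]
r1 m[K→φ2] = [1, 1]
r1 m[A→φ1] = [1, 1]
r1 m[G→φ2] = [1, 1]
r1 m[G→φ4] = [1, 1]
r1 m[H→φ0] = [1, 1]
r1 m[H→φ3] = [1, 1]
r1 m[L→φ3] = [1, 1]
r2 m[φ0→P] = [9, 13]
r2 m[φ0→H] = [13, 9]
r2 m[φ1→P] = [14, 9]
r2 m[φ1→A] = [8, 15]
r2 m[φ2→P] = [24, 20]
r2 m[φ2→K] = [27, 17]
r2 m[φ2→G] = [22, 22]
r2 m[φ3→H] = [14, 9]
r2 m[φ3→L] = [15, 8]
r2 m[φ4→G] = [9, 2]
r2 m[φ5→P] = [7, 2]
r2 m[P→φ0] = [2352, 360]
r2 m[P→φ1] = [1512, 520]
r2 m[P→φ2] = [882, 234]
r2 m[P→φ5] = [3024, 2340]
r2 m[K→φ2] = [1, 1]
r2 m[A→φ1] = [1, 1]
r2 m[G→φ2] = [9, 2]
r2 m[G→φ4] = [22, 22]
r2 m[H→φ0] = [14, 9]
r2 m[H→φ3] = [13, 9]
r2 m[L→φ3] = [1, 1]
r3 m[φ0→P] = [121, 142]
r3 m[φ0→H] = [20616, 5232]
r3 m[φ1→P] = [14, 9]
r3 m[φ1→A] = [10112, 15736]
r3 m[φ2→P] = [125, 117]
r3 m[φ2→K] = [96786, 40842]
r3 m[φ2→G] = [12276, 13572]
r3 m[φ3→H] = [14, 9]
r3 m[φ3→L] = [171, 92]
r3 m[φ4→G] = [9, 2]
r3 m[φ5→P] = [7, 2]
r3 m[P→φ0] = [2352, 360]
r3 m[P→φ1] = [1512, 520]
r3 m[P→φ2] = [882, 234]
r3 m[P→φ5] = [3024, 2340]
r3 m[K→φ2] = [1, 1]
r3 m[A→φ1] = [1, 1]
r3 m[G→φ2] = [9, 2]
r3 m[G→φ4] = [22, 22]
r3 m[H→φ0] = [14, 9]
r3 m[H→φ3] = [13, 9]
r3 m[L→φ3] = [1, 1]
r4 m[φ0→P] = [121, 142]
r4 m[φ0→H] = [20616, 5232]
r4 m[φ1→P] = [14, 9]
r4 m[φ1→A] = [10112, 15736]
r4 m[φ2→P] = [125, 117]
r4 m[φ2→K] = [96786, 40842]
r4 m[φ2→G] = [12276, 13572]
r4 m[φ3→H] = [14, 9]
r4 m[φ3→L] = [171, 92]
r4 m[φ4→G] = [9, 2]
r4 m[φ5→P] = [7, 2]
r4 m[P→φ0] = [12250, 2106]
r4 m[P→φ1] = [105875, 33228]
r4 m[P→φ2] = [11858, 2556]
r4 m[P→φ5] = [211750, 149526]
r4 m[K→φ2] = [1, 1]
r4 m[A→φ1] = [1, 1]
r4 m[G→φ2] = [9, 2]
r4 m[G→φ4] = [12276, 13572]
r4 m[H→φ0] = [14, 9]
r4 m[H→φ3] = [20616, 5232]
r4 m[L→φ3] = [1, 1]
r5 m[φ0→P] = [121, 142]
r5 m[φ0→H] = [108530, 29098]
r5 m[φ1→P] = [14, 9]
r5 m[φ1→A] = [701706, 1079596]
r5 m[φ2→P] = [125, 117]
r5 m[φ2→K] = [1272914, 508388]
r5 m[φ2→G] = [158554, 177158]
r5 m[φ3→H] = [14, 9]
r5 m[φ3→L] = [216936, 118776]
r5 m[φ4→G] = [9, 2]
r5 m[φ5→P] = [7, 2]
r5 m[P→φ0] = [12250, 2106]
r5 m[P→φ1] = [105875, 33228]
r5 m[P→φ2] = [11858, 2556]
r5 m[P→φ5] = [211750, 149526]
r5 m[K→φ2] = [1, 1]
r5 m[A→φ1] = [1, 1]
r5 m[G→φ2] = [9, 2]
r5 m[G→φ4] = [12276, 13572]
r5 m[H→φ0] = [14, 9]
r5 m[H→φ3] = [20616, 5232]
r5 m[L→φ3] = [1, 1]
r6 m[φ0→P] = [121, 142]
r6 m[φ0→H] = [108530, 29098]
r6 m[φ1→P] = [14, 9]
r6 m[φ1→A] = [701706, 1079596]
r6 m[φ2→P] = [125, 117]
r6 m[φ2→K] = [1272914, 508388]
r6 m[φ2→G] = [158554, 177158]
r6 m[φ3→H] = [14, 9]
r6 m[φ3→L] = [216936, 118776]
r6 m[φ4→G] = [9, 2]
r6 m[φ5→P] = [7, 2]
r6 m[P→φ0] = [12250, 2106]
r6 m[P→φ1] = [105875, 33228]
r6 m[P→φ2] = [11858, 2556]
r6 m[P→φ5] = [211750, 149526]
r6 m[K→φ2] = [1, 1]
r6 m[A→φ1] = [1, 1]
r6 m[G→φ2] = [9, 2]
r6 m[G→φ4] = [158554, 177158]
r6 m[H→φ0] = [14, 9]
r6 m[H→φ3] = [108530, 29098]
r6 m[L→φ3] = [1, 1]
r7 m[φ0→P] = [121, 142]
r7 m[φ0→H] = [108530, 29098]
r7 m[φ1→P] = [14, 9]
r7 m[φ1→A] = [701706, 1079596]
r7 m[φ2→P] = [125, 117]
r7 m[φ2→K] = [1272914, 508388]
r7 m[φ2→G] = [158554, 177158]
r7 m[φ3→H] = [14, 9]
r7 m[φ3→L] = [1151358, 629944]
r7 m[φ4→G] = [9, 2]
r7 m[φ5→P] = [7, 2]
r7 m[P→φ0] = [12250, 2106]
r7 m[P→φ1] = [105875, 33228]
r7 m[P→φ2] = [11858, 2556]
r7 m[P→φ5] = [211750, 149526]
r7 m[K→φ2] = [1, 1]
r7 m[A→φ1] = [1, 1]
r7 m[G→φ2] = [9, 2]
r7 m[G→φ4] = [158554, 177158]
r7 m[H→φ0] = [14, 9]
r7 m[H→φ3] = [108530, 29098]
r7 m[L→φ3] = [1, 1]
r8 m[φ0→P] = [121, 142]
r8 m[φ0→H] = [108530, 29098]
r8 m[φ1→P] = [14, 9]
r8 m[φ1→A] = [701706, 1079596]
r8 m[φ2→P] = [125, 117]
r8 m[φ2→K] = [1272914, 508388]
r8 m[φ2→G] = [158554, 177158]
r8 m[φ3→H] = [14, 9]
r8 m[φ3→L] = [1151358, 629944]
r8 m[φ4→G] = [9, 2]
r8 m[φ5→P] = [7, 2]
r8 m[P→φ0] = [12250, 2106]
r8 m[P→φ1] = [105875, 33228]
r8 m[P→φ2] = [11858, 2556]
r8 m[P→φ5] = [211750, 149526]
r8 m[K→φ2] = [1, 1]
r8 m[A→φ1] = [1, 1]
r8 m[G→φ2] = [9, 2]
r8 m[G→φ4] = [158554, 177158]
r8 m[H→φ0] = [14, 9]
r8 m[H→φ3] = [108530, 29098]
r8 m[L→φ3] = [1, 1]
fixed point reached at round 8
b[L] = ⊗ incoming = [1151358, 629944]

b[L] = [1151358, 629944]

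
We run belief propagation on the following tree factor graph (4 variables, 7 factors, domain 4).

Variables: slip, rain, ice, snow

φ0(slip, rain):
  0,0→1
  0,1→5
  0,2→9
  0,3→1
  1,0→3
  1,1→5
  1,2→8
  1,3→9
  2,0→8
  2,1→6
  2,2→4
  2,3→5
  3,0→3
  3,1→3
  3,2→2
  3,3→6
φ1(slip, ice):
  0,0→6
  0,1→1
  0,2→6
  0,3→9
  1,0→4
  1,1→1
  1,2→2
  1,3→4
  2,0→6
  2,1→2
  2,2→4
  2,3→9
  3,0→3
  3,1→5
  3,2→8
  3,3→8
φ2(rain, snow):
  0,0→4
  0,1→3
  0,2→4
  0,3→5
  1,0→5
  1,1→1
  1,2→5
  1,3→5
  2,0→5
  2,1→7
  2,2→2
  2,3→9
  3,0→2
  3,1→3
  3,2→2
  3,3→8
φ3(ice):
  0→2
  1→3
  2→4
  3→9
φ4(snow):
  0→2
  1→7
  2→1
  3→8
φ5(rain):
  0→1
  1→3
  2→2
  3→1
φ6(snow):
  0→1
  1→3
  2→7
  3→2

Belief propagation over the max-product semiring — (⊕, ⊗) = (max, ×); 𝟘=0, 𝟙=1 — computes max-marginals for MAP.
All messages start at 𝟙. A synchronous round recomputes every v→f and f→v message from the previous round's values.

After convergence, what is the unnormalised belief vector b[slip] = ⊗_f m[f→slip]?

b[slip] = [214326, 84672, 116640, 55296]

init: all messages = 𝟙 over 4 values
r1 m[φ0→slip] = [9, 9, 8, 6]
r1 m[φ0→rain] = [8, 6, 9, 9]
r1 m[φ1→slip] = [9, 4, 9, 8]
r1 m[φ1→ice] = [6, 5, 8, 9]
r1 m[φ2→rain] = [5, 5, 9, 8]
r1 m[φ2→snow] = [5, 7, 5, 9]
r1 m[φ3→ice] = [2, 3, 4, 9]
r1 m[φ4→snow] = [2, 7, 1, 8]
r1 m[φ5→rain] = [1, 3, 2, 1]
r1 m[φ6→snow] = [1, 3, 7, 2]
r1 m[slip→φ0] = [1, 1, 1, 1]
r1 m[slip→φ1] = [1, 1, 1, 1]
r1 m[rain→φ0] = [1, 1, 1, 1]
r1 m[rain→φ2] = [1, 1, 1, 1]
r1 m[rain→φ5] = [1, 1, 1, 1]
r1 m[ice→φ1] = [1, 1, 1, 1]
r1 m[ice→φ3] = [1, 1, 1, 1]
r1 m[snow→φ2] = [1, 1, 1, 1]
r1 m[snow→φ4] = [1, 1, 1, 1]
r1 m[snow→φ6] = [1, 1, 1, 1]
r2 m[φ0→slip] = [9, 9, 8, 6]
r2 m[φ0→rain] = [8, 6, 9, 9]
r2 m[φ1→slip] = [9, 4, 9, 8]
r2 m[φ1→ice] = [6, 5, 8, 9]
r2 m[φ2→rain] = [5, 5, 9, 8]
r2 m[φ2→snow] = [5, 7, 5, 9]
r2 m[φ3→ice] = [2, 3, 4, 9]
r2 m[φ4→snow] = [2, 7, 1, 8]
r2 m[φ5→rain] = [1, 3, 2, 1]
r2 m[φ6→snow] = [1, 3, 7, 2]
r2 m[slip→φ0] = [9, 4, 9, 8]
r2 m[slip→φ1] = [9, 9, 8, 6]
r2 m[rain→φ0] = [5, 15, 18, 8]
r2 m[rain→φ2] = [8, 18, 18, 9]
r2 m[rain→φ5] = [40, 30, 81, 72]
r2 m[ice→φ1] = [2, 3, 4, 9]
r2 m[ice→φ3] = [6, 5, 8, 9]
r2 m[snow→φ2] = [2, 21, 7, 16]
r2 m[snow→φ4] = [5, 21, 35, 18]
r2 m[snow→φ6] = [10, 49, 5, 72]
r3 m[φ0→slip] = [162, 144, 90, 48]
r3 m[φ0→rain] = [72, 54, 81, 48]
r3 m[φ1→slip] = [81, 36, 81, 72]
r3 m[φ1→ice] = [54, 30, 54, 81]
r3 m[φ2→rain] = [80, 80, 147, 128]
r3 m[φ2→snow] = [90, 126, 90, 162]
r3 m[φ3→ice] = [2, 3, 4, 9]
r3 m[φ4→snow] = [2, 7, 1, 8]
r3 m[φ5→rain] = [1, 3, 2, 1]
r3 m[φ6→snow] = [1, 3, 7, 2]
r3 m[slip→φ0] = [9, 4, 9, 8]
r3 m[slip→φ1] = [9, 9, 8, 6]
r3 m[rain→φ0] = [5, 15, 18, 8]
r3 m[rain→φ2] = [8, 18, 18, 9]
r3 m[rain→φ5] = [40, 30, 81, 72]
r3 m[ice→φ1] = [2, 3, 4, 9]
r3 m[ice→φ3] = [6, 5, 8, 9]
r3 m[snow→φ2] = [2, 21, 7, 16]
r3 m[snow→φ4] = [5, 21, 35, 18]
r3 m[snow→φ6] = [10, 49, 5, 72]
r4 m[φ0→slip] = [162, 144, 90, 48]
r4 m[φ0→rain] = [72, 54, 81, 48]
r4 m[φ1→slip] = [81, 36, 81, 72]
r4 m[φ1→ice] = [54, 30, 54, 81]
r4 m[φ2→rain] = [80, 80, 147, 128]
r4 m[φ2→snow] = [90, 126, 90, 162]
r4 m[φ3→ice] = [2, 3, 4, 9]
r4 m[φ4→snow] = [2, 7, 1, 8]
r4 m[φ5→rain] = [1, 3, 2, 1]
r4 m[φ6→snow] = [1, 3, 7, 2]
r4 m[slip→φ0] = [81, 36, 81, 72]
r4 m[slip→φ1] = [162, 144, 90, 48]
r4 m[rain→φ0] = [80, 240, 294, 128]
r4 m[rain→φ2] = [72, 162, 162, 48]
r4 m[rain→φ5] = [5760, 4320, 11907, 6144]
r4 m[ice→φ1] = [2, 3, 4, 9]
r4 m[ice→φ3] = [54, 30, 54, 81]
r4 m[snow→φ2] = [2, 21, 7, 16]
r4 m[snow→φ4] = [90, 378, 630, 324]
r4 m[snow→φ6] = [180, 882, 90, 1296]
r5 m[φ0→slip] = [2646, 2352, 1440, 768]
r5 m[φ0→rain] = [648, 486, 729, 432]
r5 m[φ1→slip] = [81, 36, 81, 72]
r5 m[φ1→ice] = [972, 240, 972, 1458]
r5 m[φ2→rain] = [80, 80, 147, 128]
r5 m[φ2→snow] = [810, 1134, 810, 1458]
r5 m[φ3→ice] = [2, 3, 4, 9]
r5 m[φ4→snow] = [2, 7, 1, 8]
r5 m[φ5→rain] = [1, 3, 2, 1]
r5 m[φ6→snow] = [1, 3, 7, 2]
r5 m[slip→φ0] = [81, 36, 81, 72]
r5 m[slip→φ1] = [162, 144, 90, 48]
r5 m[rain→φ0] = [80, 240, 294, 128]
r5 m[rain→φ2] = [72, 162, 162, 48]
r5 m[rain→φ5] = [5760, 4320, 11907, 6144]
r5 m[ice→φ1] = [2, 3, 4, 9]
r5 m[ice→φ3] = [54, 30, 54, 81]
r5 m[snow→φ2] = [2, 21, 7, 16]
r5 m[snow→φ4] = [90, 378, 630, 324]
r5 m[snow→φ6] = [180, 882, 90, 1296]
r6 m[φ0→slip] = [2646, 2352, 1440, 768]
r6 m[φ0→rain] = [648, 486, 729, 432]
r6 m[φ1→slip] = [81, 36, 81, 72]
r6 m[φ1→ice] = [972, 240, 972, 1458]
r6 m[φ2→rain] = [80, 80, 147, 128]
r6 m[φ2→snow] = [810, 1134, 810, 1458]
r6 m[φ3→ice] = [2, 3, 4, 9]
r6 m[φ4→snow] = [2, 7, 1, 8]
r6 m[φ5→rain] = [1, 3, 2, 1]
r6 m[φ6→snow] = [1, 3, 7, 2]
r6 m[slip→φ0] = [81, 36, 81, 72]
r6 m[slip→φ1] = [2646, 2352, 1440, 768]
r6 m[rain→φ0] = [80, 240, 294, 128]
r6 m[rain→φ2] = [648, 1458, 1458, 432]
r6 m[rain→φ5] = [51840, 38880, 107163, 55296]
r6 m[ice→φ1] = [2, 3, 4, 9]
r6 m[ice→φ3] = [972, 240, 972, 1458]
r6 m[snow→φ2] = [2, 21, 7, 16]
r6 m[snow→φ4] = [810, 3402, 5670, 2916]
r6 m[snow→φ6] = [1620, 7938, 810, 11664]
r7 m[φ0→slip] = [2646, 2352, 1440, 768]
r7 m[φ0→rain] = [648, 486, 729, 432]
r7 m[φ1→slip] = [81, 36, 81, 72]
r7 m[φ1→ice] = [15876, 3840, 15876, 23814]
r7 m[φ2→rain] = [80, 80, 147, 128]
r7 m[φ2→snow] = [7290, 10206, 7290, 13122]
r7 m[φ3→ice] = [2, 3, 4, 9]
r7 m[φ4→snow] = [2, 7, 1, 8]
r7 m[φ5→rain] = [1, 3, 2, 1]
r7 m[φ6→snow] = [1, 3, 7, 2]
r7 m[slip→φ0] = [81, 36, 81, 72]
r7 m[slip→φ1] = [2646, 2352, 1440, 768]
r7 m[rain→φ0] = [80, 240, 294, 128]
r7 m[rain→φ2] = [648, 1458, 1458, 432]
r7 m[rain→φ5] = [51840, 38880, 107163, 55296]
r7 m[ice→φ1] = [2, 3, 4, 9]
r7 m[ice→φ3] = [972, 240, 972, 1458]
r7 m[snow→φ2] = [2, 21, 7, 16]
r7 m[snow→φ4] = [810, 3402, 5670, 2916]
r7 m[snow→φ6] = [1620, 7938, 810, 11664]
r8 m[φ0→slip] = [2646, 2352, 1440, 768]
r8 m[φ0→rain] = [648, 486, 729, 432]
r8 m[φ1→slip] = [81, 36, 81, 72]
r8 m[φ1→ice] = [15876, 3840, 15876, 23814]
r8 m[φ2→rain] = [80, 80, 147, 128]
r8 m[φ2→snow] = [7290, 10206, 7290, 13122]
r8 m[φ3→ice] = [2, 3, 4, 9]
r8 m[φ4→snow] = [2, 7, 1, 8]
r8 m[φ5→rain] = [1, 3, 2, 1]
r8 m[φ6→snow] = [1, 3, 7, 2]
r8 m[slip→φ0] = [81, 36, 81, 72]
r8 m[slip→φ1] = [2646, 2352, 1440, 768]
r8 m[rain→φ0] = [80, 240, 294, 128]
r8 m[rain→φ2] = [648, 1458, 1458, 432]
r8 m[rain→φ5] = [51840, 38880, 107163, 55296]
r8 m[ice→φ1] = [2, 3, 4, 9]
r8 m[ice→φ3] = [15876, 3840, 15876, 23814]
r8 m[snow→φ2] = [2, 21, 7, 16]
r8 m[snow→φ4] = [7290, 30618, 51030, 26244]
r8 m[snow→φ6] = [14580, 71442, 7290, 104976]
r9 m[φ0→slip] = [2646, 2352, 1440, 768]
r9 m[φ0→rain] = [648, 486, 729, 432]
r9 m[φ1→slip] = [81, 36, 81, 72]
r9 m[φ1→ice] = [15876, 3840, 15876, 23814]
r9 m[φ2→rain] = [80, 80, 147, 128]
r9 m[φ2→snow] = [7290, 10206, 7290, 13122]
r9 m[φ3→ice] = [2, 3, 4, 9]
r9 m[φ4→snow] = [2, 7, 1, 8]
r9 m[φ5→rain] = [1, 3, 2, 1]
r9 m[φ6→snow] = [1, 3, 7, 2]
r9 m[slip→φ0] = [81, 36, 81, 72]
r9 m[slip→φ1] = [2646, 2352, 1440, 768]
r9 m[rain→φ0] = [80, 240, 294, 128]
r9 m[rain→φ2] = [648, 1458, 1458, 432]
r9 m[rain→φ5] = [51840, 38880, 107163, 55296]
r9 m[ice→φ1] = [2, 3, 4, 9]
r9 m[ice→φ3] = [15876, 3840, 15876, 23814]
r9 m[snow→φ2] = [2, 21, 7, 16]
r9 m[snow→φ4] = [7290, 30618, 51030, 26244]
r9 m[snow→φ6] = [14580, 71442, 7290, 104976]
fixed point reached at round 9
b[slip] = ⊗ incoming = [214326, 84672, 116640, 55296]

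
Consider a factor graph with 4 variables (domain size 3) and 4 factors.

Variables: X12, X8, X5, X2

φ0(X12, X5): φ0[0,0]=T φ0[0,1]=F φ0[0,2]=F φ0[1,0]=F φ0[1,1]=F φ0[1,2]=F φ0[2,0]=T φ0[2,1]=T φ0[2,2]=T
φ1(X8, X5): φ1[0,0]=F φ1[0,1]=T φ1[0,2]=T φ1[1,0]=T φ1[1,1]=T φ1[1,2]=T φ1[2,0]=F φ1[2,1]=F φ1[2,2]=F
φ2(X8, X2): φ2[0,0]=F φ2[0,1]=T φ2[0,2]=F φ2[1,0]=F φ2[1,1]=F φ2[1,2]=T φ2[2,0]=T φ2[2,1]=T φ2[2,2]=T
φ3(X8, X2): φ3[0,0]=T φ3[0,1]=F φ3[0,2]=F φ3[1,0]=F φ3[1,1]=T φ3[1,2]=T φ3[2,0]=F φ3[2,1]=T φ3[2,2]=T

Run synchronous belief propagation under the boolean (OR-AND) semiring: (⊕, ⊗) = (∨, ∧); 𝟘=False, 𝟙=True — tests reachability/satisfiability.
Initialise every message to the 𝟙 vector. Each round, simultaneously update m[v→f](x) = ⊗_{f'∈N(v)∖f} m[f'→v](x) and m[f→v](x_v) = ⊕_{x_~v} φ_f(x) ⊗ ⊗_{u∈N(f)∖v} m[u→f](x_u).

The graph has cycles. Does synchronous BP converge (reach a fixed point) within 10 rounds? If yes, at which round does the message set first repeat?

CONVERGED at round 9

init: all messages = 𝟙 over 3 values
r1 m[φ0→X12] = [T, F, T]
r1 m[φ0→X5] = [T, T, T]
r1 m[φ1→X8] = [T, T, F]
r1 m[φ1→X5] = [T, T, T]
r1 m[φ2→X8] = [T, T, T]
r1 m[φ2→X2] = [T, T, T]
r1 m[φ3→X8] = [T, T, T]
r1 m[φ3→X2] = [T, T, T]
r1 m[X12→φ0] = [T, T, T]
r1 m[X8→φ1] = [T, T, T]
r1 m[X8→φ2] = [T, T, T]
r1 m[X8→φ3] = [T, T, T]
r1 m[X5→φ0] = [T, T, T]
r1 m[X5→φ1] = [T, T, T]
r1 m[X2→φ2] = [T, T, T]
r1 m[X2→φ3] = [T, T, T]
r2 m[φ0→X12] = [T, F, T]
r2 m[φ0→X5] = [T, T, T]
r2 m[φ1→X8] = [T, T, F]
r2 m[φ1→X5] = [T, T, T]
r2 m[φ2→X8] = [T, T, T]
r2 m[φ2→X2] = [T, T, T]
r2 m[φ3→X8] = [T, T, T]
r2 m[φ3→X2] = [T, T, T]
r2 m[X12→φ0] = [T, T, T]
r2 m[X8→φ1] = [T, T, T]
r2 m[X8→φ2] = [T, T, F]
r2 m[X8→φ3] = [T, T, F]
r2 m[X5→φ0] = [T, T, T]
r2 m[X5→φ1] = [T, T, T]
r2 m[X2→φ2] = [T, T, T]
r2 m[X2→φ3] = [T, T, T]
r3 m[φ0→X12] = [T, F, T]
r3 m[φ0→X5] = [T, T, T]
r3 m[φ1→X8] = [T, T, F]
r3 m[φ1→X5] = [T, T, T]
r3 m[φ2→X8] = [T, T, T]
r3 m[φ2→X2] = [F, T, T]
r3 m[φ3→X8] = [T, T, T]
r3 m[φ3→X2] = [T, T, T]
r3 m[X12→φ0] = [T, T, T]
r3 m[X8→φ1] = [T, T, T]
r3 m[X8→φ2] = [T, T, F]
r3 m[X8→φ3] = [T, T, F]
r3 m[X5→φ0] = [T, T, T]
r3 m[X5→φ1] = [T, T, T]
r3 m[X2→φ2] = [T, T, T]
r3 m[X2→φ3] = [T, T, T]
r4 m[φ0→X12] = [T, F, T]
r4 m[φ0→X5] = [T, T, T]
r4 m[φ1→X8] = [T, T, F]
r4 m[φ1→X5] = [T, T, T]
r4 m[φ2→X8] = [T, T, T]
r4 m[φ2→X2] = [F, T, T]
r4 m[φ3→X8] = [T, T, T]
r4 m[φ3→X2] = [T, T, T]
r4 m[X12→φ0] = [T, T, T]
r4 m[X8→φ1] = [T, T, T]
r4 m[X8→φ2] = [T, T, F]
r4 m[X8→φ3] = [T, T, F]
r4 m[X5→φ0] = [T, T, T]
r4 m[X5→φ1] = [T, T, T]
r4 m[X2→φ2] = [T, T, T]
r4 m[X2→φ3] = [F, T, T]
r5 m[φ0→X12] = [T, F, T]
r5 m[φ0→X5] = [T, T, T]
r5 m[φ1→X8] = [T, T, F]
r5 m[φ1→X5] = [T, T, T]
r5 m[φ2→X8] = [T, T, T]
r5 m[φ2→X2] = [F, T, T]
r5 m[φ3→X8] = [F, T, T]
r5 m[φ3→X2] = [T, T, T]
r5 m[X12→φ0] = [T, T, T]
r5 m[X8→φ1] = [T, T, T]
r5 m[X8→φ2] = [T, T, F]
r5 m[X8→φ3] = [T, T, F]
r5 m[X5→φ0] = [T, T, T]
r5 m[X5→φ1] = [T, T, T]
r5 m[X2→φ2] = [T, T, T]
r5 m[X2→φ3] = [F, T, T]
r6 m[φ0→X12] = [T, F, T]
r6 m[φ0→X5] = [T, T, T]
r6 m[φ1→X8] = [T, T, F]
r6 m[φ1→X5] = [T, T, T]
r6 m[φ2→X8] = [T, T, T]
r6 m[φ2→X2] = [F, T, T]
r6 m[φ3→X8] = [F, T, T]
r6 m[φ3→X2] = [T, T, T]
r6 m[X12→φ0] = [T, T, T]
r6 m[X8→φ1] = [F, T, T]
r6 m[X8→φ2] = [F, T, F]
r6 m[X8→φ3] = [T, T, F]
r6 m[X5→φ0] = [T, T, T]
r6 m[X5→φ1] = [T, T, T]
r6 m[X2→φ2] = [T, T, T]
r6 m[X2→φ3] = [F, T, T]
r7 m[φ0→X12] = [T, F, T]
r7 m[φ0→X5] = [T, T, T]
r7 m[φ1→X8] = [T, T, F]
r7 m[φ1→X5] = [T, T, T]
r7 m[φ2→X8] = [T, T, T]
r7 m[φ2→X2] = [F, F, T]
r7 m[φ3→X8] = [F, T, T]
r7 m[φ3→X2] = [T, T, T]
r7 m[X12→φ0] = [T, T, T]
r7 m[X8→φ1] = [F, T, T]
r7 m[X8→φ2] = [F, T, F]
r7 m[X8→φ3] = [T, T, F]
r7 m[X5→φ0] = [T, T, T]
r7 m[X5→φ1] = [T, T, T]
r7 m[X2→φ2] = [T, T, T]
r7 m[X2→φ3] = [F, T, T]
r8 m[φ0→X12] = [T, F, T]
r8 m[φ0→X5] = [T, T, T]
r8 m[φ1→X8] = [T, T, F]
r8 m[φ1→X5] = [T, T, T]
r8 m[φ2→X8] = [T, T, T]
r8 m[φ2→X2] = [F, F, T]
r8 m[φ3→X8] = [F, T, T]
r8 m[φ3→X2] = [T, T, T]
r8 m[X12→φ0] = [T, T, T]
r8 m[X8→φ1] = [F, T, T]
r8 m[X8→φ2] = [F, T, F]
r8 m[X8→φ3] = [T, T, F]
r8 m[X5→φ0] = [T, T, T]
r8 m[X5→φ1] = [T, T, T]
r8 m[X2→φ2] = [T, T, T]
r8 m[X2→φ3] = [F, F, T]
r9 m[φ0→X12] = [T, F, T]
r9 m[φ0→X5] = [T, T, T]
r9 m[φ1→X8] = [T, T, F]
r9 m[φ1→X5] = [T, T, T]
r9 m[φ2→X8] = [T, T, T]
r9 m[φ2→X2] = [F, F, T]
r9 m[φ3→X8] = [F, T, T]
r9 m[φ3→X2] = [T, T, T]
r9 m[X12→φ0] = [T, T, T]
r9 m[X8→φ1] = [F, T, T]
r9 m[X8→φ2] = [F, T, F]
r9 m[X8→φ3] = [T, T, F]
r9 m[X5→φ0] = [T, T, T]
r9 m[X5→φ1] = [T, T, T]
r9 m[X2→φ2] = [T, T, T]
r9 m[X2→φ3] = [F, F, T]
fixed point reached at round 9
messages reach a fixed point at round 9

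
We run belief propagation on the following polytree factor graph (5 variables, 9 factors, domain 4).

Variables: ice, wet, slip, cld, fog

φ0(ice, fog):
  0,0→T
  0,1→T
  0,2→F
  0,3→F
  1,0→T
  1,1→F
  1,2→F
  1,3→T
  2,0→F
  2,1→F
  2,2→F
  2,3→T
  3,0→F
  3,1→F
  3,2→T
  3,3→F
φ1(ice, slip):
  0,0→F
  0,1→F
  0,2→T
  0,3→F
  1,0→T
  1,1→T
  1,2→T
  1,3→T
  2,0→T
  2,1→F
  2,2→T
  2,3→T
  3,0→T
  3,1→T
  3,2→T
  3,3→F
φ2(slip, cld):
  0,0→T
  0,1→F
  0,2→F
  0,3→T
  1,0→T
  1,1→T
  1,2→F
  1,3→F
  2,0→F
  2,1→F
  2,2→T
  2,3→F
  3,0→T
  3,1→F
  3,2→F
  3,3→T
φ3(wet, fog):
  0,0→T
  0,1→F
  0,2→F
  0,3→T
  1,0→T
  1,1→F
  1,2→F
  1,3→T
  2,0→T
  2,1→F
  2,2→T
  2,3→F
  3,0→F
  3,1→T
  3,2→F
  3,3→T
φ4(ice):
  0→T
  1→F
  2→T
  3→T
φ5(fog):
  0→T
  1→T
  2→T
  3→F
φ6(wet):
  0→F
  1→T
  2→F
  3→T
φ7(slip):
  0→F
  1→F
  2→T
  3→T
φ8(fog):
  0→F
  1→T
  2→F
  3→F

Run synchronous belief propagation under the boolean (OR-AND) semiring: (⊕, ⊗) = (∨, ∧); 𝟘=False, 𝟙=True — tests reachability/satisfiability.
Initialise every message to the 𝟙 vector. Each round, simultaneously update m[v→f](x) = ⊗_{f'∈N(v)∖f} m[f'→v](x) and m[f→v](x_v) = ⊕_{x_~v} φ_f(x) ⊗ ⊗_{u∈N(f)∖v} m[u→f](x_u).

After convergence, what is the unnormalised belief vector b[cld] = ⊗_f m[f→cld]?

init: all messages = 𝟙 over 4 values
r1 m[φ0→ice] = [T, T, T, T]
r1 m[φ0→fog] = [T, T, T, T]
r1 m[φ1→ice] = [T, T, T, T]
r1 m[φ1→slip] = [T, T, T, T]
r1 m[φ2→slip] = [T, T, T, T]
r1 m[φ2→cld] = [T, T, T, T]
r1 m[φ3→wet] = [T, T, T, T]
r1 m[φ3→fog] = [T, T, T, T]
r1 m[φ4→ice] = [T, F, T, T]
r1 m[φ5→fog] = [T, T, T, F]
r1 m[φ6→wet] = [F, T, F, T]
r1 m[φ7→slip] = [F, F, T, T]
r1 m[φ8→fog] = [F, T, F, F]
r1 m[ice→φ0] = [T, T, T, T]
r1 m[ice→φ1] = [T, T, T, T]
r1 m[ice→φ4] = [T, T, T, T]
r1 m[wet→φ3] = [T, T, T, T]
r1 m[wet→φ6] = [T, T, T, T]
r1 m[slip→φ1] = [T, T, T, T]
r1 m[slip→φ2] = [T, T, T, T]
r1 m[slip→φ7] = [T, T, T, T]
r1 m[cld→φ2] = [T, T, T, T]
r1 m[fog→φ0] = [T, T, T, T]
r1 m[fog→φ3] = [T, T, T, T]
r1 m[fog→φ5] = [T, T, T, T]
r1 m[fog→φ8] = [T, T, T, T]
r2 m[φ0→ice] = [T, T, T, T]
r2 m[φ0→fog] = [T, T, T, T]
r2 m[φ1→ice] = [T, T, T, T]
r2 m[φ1→slip] = [T, T, T, T]
r2 m[φ2→slip] = [T, T, T, T]
r2 m[φ2→cld] = [T, T, T, T]
r2 m[φ3→wet] = [T, T, T, T]
r2 m[φ3→fog] = [T, T, T, T]
r2 m[φ4→ice] = [T, F, T, T]
r2 m[φ5→fog] = [T, T, T, F]
r2 m[φ6→wet] = [F, T, F, T]
r2 m[φ7→slip] = [F, F, T, T]
r2 m[φ8→fog] = [F, T, F, F]
r2 m[ice→φ0] = [T, F, T, T]
r2 m[ice→φ1] = [T, F, T, T]
r2 m[ice→φ4] = [T, T, T, T]
r2 m[wet→φ3] = [F, T, F, T]
r2 m[wet→φ6] = [T, T, T, T]
r2 m[slip→φ1] = [F, F, T, T]
r2 m[slip→φ2] = [F, F, T, T]
r2 m[slip→φ7] = [T, T, T, T]
r2 m[cld→φ2] = [T, T, T, T]
r2 m[fog→φ0] = [F, T, F, F]
r2 m[fog→φ3] = [F, T, F, F]
r2 m[fog→φ5] = [F, T, F, F]
r2 m[fog→φ8] = [T, T, T, F]
r3 m[φ0→ice] = [T, F, F, F]
r3 m[φ0→fog] = [T, T, T, T]
r3 m[φ1→ice] = [T, T, T, T]
r3 m[φ1→slip] = [T, T, T, T]
r3 m[φ2→slip] = [T, T, T, T]
r3 m[φ2→cld] = [T, F, T, T]
r3 m[φ3→wet] = [F, F, F, T]
r3 m[φ3→fog] = [T, T, F, T]
r3 m[φ4→ice] = [T, F, T, T]
r3 m[φ5→fog] = [T, T, T, F]
r3 m[φ6→wet] = [F, T, F, T]
r3 m[φ7→slip] = [F, F, T, T]
r3 m[φ8→fog] = [F, T, F, F]
r3 m[ice→φ0] = [T, F, T, T]
r3 m[ice→φ1] = [T, F, T, T]
r3 m[ice→φ4] = [T, T, T, T]
r3 m[wet→φ3] = [F, T, F, T]
r3 m[wet→φ6] = [T, T, T, T]
r3 m[slip→φ1] = [F, F, T, T]
r3 m[slip→φ2] = [F, F, T, T]
r3 m[slip→φ7] = [T, T, T, T]
r3 m[cld→φ2] = [T, T, T, T]
r3 m[fog→φ0] = [F, T, F, F]
r3 m[fog→φ3] = [F, T, F, F]
r3 m[fog→φ5] = [F, T, F, F]
r3 m[fog→φ8] = [T, T, T, F]
r4 m[φ0→ice] = [T, F, F, F]
r4 m[φ0→fog] = [T, T, T, T]
r4 m[φ1→ice] = [T, T, T, T]
r4 m[φ1→slip] = [T, T, T, T]
r4 m[φ2→slip] = [T, T, T, T]
r4 m[φ2→cld] = [T, F, T, T]
r4 m[φ3→wet] = [F, F, F, T]
r4 m[φ3→fog] = [T, T, F, T]
r4 m[φ4→ice] = [T, F, T, T]
r4 m[φ5→fog] = [T, T, T, F]
r4 m[φ6→wet] = [F, T, F, T]
r4 m[φ7→slip] = [F, F, T, T]
r4 m[φ8→fog] = [F, T, F, F]
r4 m[ice→φ0] = [T, F, T, T]
r4 m[ice→φ1] = [T, F, F, F]
r4 m[ice→φ4] = [T, F, F, F]
r4 m[wet→φ3] = [F, T, F, T]
r4 m[wet→φ6] = [F, F, F, T]
r4 m[slip→φ1] = [F, F, T, T]
r4 m[slip→φ2] = [F, F, T, T]
r4 m[slip→φ7] = [T, T, T, T]
r4 m[cld→φ2] = [T, T, T, T]
r4 m[fog→φ0] = [F, T, F, F]
r4 m[fog→φ3] = [F, T, F, F]
r4 m[fog→φ5] = [F, T, F, F]
r4 m[fog→φ8] = [T, T, F, F]
r5 m[φ0→ice] = [T, F, F, F]
r5 m[φ0→fog] = [T, T, T, T]
r5 m[φ1→ice] = [T, T, T, T]
r5 m[φ1→slip] = [F, F, T, F]
r5 m[φ2→slip] = [T, T, T, T]
r5 m[φ2→cld] = [T, F, T, T]
r5 m[φ3→wet] = [F, F, F, T]
r5 m[φ3→fog] = [T, T, F, T]
r5 m[φ4→ice] = [T, F, T, T]
r5 m[φ5→fog] = [T, T, T, F]
r5 m[φ6→wet] = [F, T, F, T]
r5 m[φ7→slip] = [F, F, T, T]
r5 m[φ8→fog] = [F, T, F, F]
r5 m[ice→φ0] = [T, F, T, T]
r5 m[ice→φ1] = [T, F, F, F]
r5 m[ice→φ4] = [T, F, F, F]
r5 m[wet→φ3] = [F, T, F, T]
r5 m[wet→φ6] = [F, F, F, T]
r5 m[slip→φ1] = [F, F, T, T]
r5 m[slip→φ2] = [F, F, T, T]
r5 m[slip→φ7] = [T, T, T, T]
r5 m[cld→φ2] = [T, T, T, T]
r5 m[fog→φ0] = [F, T, F, F]
r5 m[fog→φ3] = [F, T, F, F]
r5 m[fog→φ5] = [F, T, F, F]
r5 m[fog→φ8] = [T, T, F, F]
r6 m[φ0→ice] = [T, F, F, F]
r6 m[φ0→fog] = [T, T, T, T]
r6 m[φ1→ice] = [T, T, T, T]
r6 m[φ1→slip] = [F, F, T, F]
r6 m[φ2→slip] = [T, T, T, T]
r6 m[φ2→cld] = [T, F, T, T]
r6 m[φ3→wet] = [F, F, F, T]
r6 m[φ3→fog] = [T, T, F, T]
r6 m[φ4→ice] = [T, F, T, T]
r6 m[φ5→fog] = [T, T, T, F]
r6 m[φ6→wet] = [F, T, F, T]
r6 m[φ7→slip] = [F, F, T, T]
r6 m[φ8→fog] = [F, T, F, F]
r6 m[ice→φ0] = [T, F, T, T]
r6 m[ice→φ1] = [T, F, F, F]
r6 m[ice→φ4] = [T, F, F, F]
r6 m[wet→φ3] = [F, T, F, T]
r6 m[wet→φ6] = [F, F, F, T]
r6 m[slip→φ1] = [F, F, T, T]
r6 m[slip→φ2] = [F, F, T, F]
r6 m[slip→φ7] = [F, F, T, F]
r6 m[cld→φ2] = [T, T, T, T]
r6 m[fog→φ0] = [F, T, F, F]
r6 m[fog→φ3] = [F, T, F, F]
r6 m[fog→φ5] = [F, T, F, F]
r6 m[fog→φ8] = [T, T, F, F]
r7 m[φ0→ice] = [T, F, F, F]
r7 m[φ0→fog] = [T, T, T, T]
r7 m[φ1→ice] = [T, T, T, T]
r7 m[φ1→slip] = [F, F, T, F]
r7 m[φ2→slip] = [T, T, T, T]
r7 m[φ2→cld] = [F, F, T, F]
r7 m[φ3→wet] = [F, F, F, T]
r7 m[φ3→fog] = [T, T, F, T]
r7 m[φ4→ice] = [T, F, T, T]
r7 m[φ5→fog] = [T, T, T, F]
r7 m[φ6→wet] = [F, T, F, T]
r7 m[φ7→slip] = [F, F, T, T]
r7 m[φ8→fog] = [F, T, F, F]
r7 m[ice→φ0] = [T, F, T, T]
r7 m[ice→φ1] = [T, F, F, F]
r7 m[ice→φ4] = [T, F, F, F]
r7 m[wet→φ3] = [F, T, F, T]
r7 m[wet→φ6] = [F, F, F, T]
r7 m[slip→φ1] = [F, F, T, T]
r7 m[slip→φ2] = [F, F, T, F]
r7 m[slip→φ7] = [F, F, T, F]
r7 m[cld→φ2] = [T, T, T, T]
r7 m[fog→φ0] = [F, T, F, F]
r7 m[fog→φ3] = [F, T, F, F]
r7 m[fog→φ5] = [F, T, F, F]
r7 m[fog→φ8] = [T, T, F, F]
r8 m[φ0→ice] = [T, F, F, F]
r8 m[φ0→fog] = [T, T, T, T]
r8 m[φ1→ice] = [T, T, T, T]
r8 m[φ1→slip] = [F, F, T, F]
r8 m[φ2→slip] = [T, T, T, T]
r8 m[φ2→cld] = [F, F, T, F]
r8 m[φ3→wet] = [F, F, F, T]
r8 m[φ3→fog] = [T, T, F, T]
r8 m[φ4→ice] = [T, F, T, T]
r8 m[φ5→fog] = [T, T, T, F]
r8 m[φ6→wet] = [F, T, F, T]
r8 m[φ7→slip] = [F, F, T, T]
r8 m[φ8→fog] = [F, T, F, F]
r8 m[ice→φ0] = [T, F, T, T]
r8 m[ice→φ1] = [T, F, F, F]
r8 m[ice→φ4] = [T, F, F, F]
r8 m[wet→φ3] = [F, T, F, T]
r8 m[wet→φ6] = [F, F, F, T]
r8 m[slip→φ1] = [F, F, T, T]
r8 m[slip→φ2] = [F, F, T, F]
r8 m[slip→φ7] = [F, F, T, F]
r8 m[cld→φ2] = [T, T, T, T]
r8 m[fog→φ0] = [F, T, F, F]
r8 m[fog→φ3] = [F, T, F, F]
r8 m[fog→φ5] = [F, T, F, F]
r8 m[fog→φ8] = [T, T, F, F]
fixed point reached at round 8
b[cld] = ⊗ incoming = [F, F, T, F]

b[cld] = [F, F, T, F]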